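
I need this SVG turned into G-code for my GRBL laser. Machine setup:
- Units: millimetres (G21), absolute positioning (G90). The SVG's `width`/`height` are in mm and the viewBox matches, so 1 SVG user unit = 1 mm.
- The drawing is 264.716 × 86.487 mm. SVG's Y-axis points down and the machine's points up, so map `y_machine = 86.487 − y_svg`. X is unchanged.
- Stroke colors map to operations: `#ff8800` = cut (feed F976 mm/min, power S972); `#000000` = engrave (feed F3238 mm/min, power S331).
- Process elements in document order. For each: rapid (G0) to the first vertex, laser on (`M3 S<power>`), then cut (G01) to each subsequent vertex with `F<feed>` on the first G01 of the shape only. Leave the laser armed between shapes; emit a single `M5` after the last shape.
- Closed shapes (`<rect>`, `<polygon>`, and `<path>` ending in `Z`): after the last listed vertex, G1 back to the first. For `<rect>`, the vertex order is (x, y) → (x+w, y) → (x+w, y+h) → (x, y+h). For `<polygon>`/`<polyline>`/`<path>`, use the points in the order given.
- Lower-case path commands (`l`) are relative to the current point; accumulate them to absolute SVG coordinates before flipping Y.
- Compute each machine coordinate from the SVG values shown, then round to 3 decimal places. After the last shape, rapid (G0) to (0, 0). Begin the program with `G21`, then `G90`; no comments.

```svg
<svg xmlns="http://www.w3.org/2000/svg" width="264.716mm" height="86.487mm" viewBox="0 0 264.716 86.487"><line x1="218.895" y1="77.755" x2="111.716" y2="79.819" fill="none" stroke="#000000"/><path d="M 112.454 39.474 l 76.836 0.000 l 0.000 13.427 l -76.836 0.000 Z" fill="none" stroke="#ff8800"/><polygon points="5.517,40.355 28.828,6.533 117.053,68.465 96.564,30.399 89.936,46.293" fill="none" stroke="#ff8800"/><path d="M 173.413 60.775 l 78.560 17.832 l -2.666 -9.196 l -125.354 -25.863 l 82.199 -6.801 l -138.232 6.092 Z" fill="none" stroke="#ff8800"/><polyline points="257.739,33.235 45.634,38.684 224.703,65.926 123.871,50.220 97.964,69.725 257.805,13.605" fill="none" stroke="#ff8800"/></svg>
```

viewBox `0 0 264.716 86.487` with mm width/height → 1 unit = 1 mm. Flip: y_m = 86.487 − y_svg.

**Shape 1** — `<line>` line segment, stroke `#000000` → engrave (S331, F3238). Machine vertices: (218.895,8.732) → (111.716,6.668). Open path.

**Shape 2** — `<path>` rectangle, stroke `#ff8800` → cut (S972, F976). Machine vertices: (112.454,47.013) → (189.290,47.013) → (189.290,33.586) → (112.454,33.586) → (112.454,47.013). Closed: final G1 returns to the first vertex.

**Shape 3** — `<polygon>` closed polygon, stroke `#ff8800` → cut (S972, F976). Machine vertices: (5.517,46.132) → (28.828,79.954) → (117.053,18.022) → (96.564,56.088) → (89.936,40.194) → (5.517,46.132). Closed: final G1 returns to the first vertex.

**Shape 4** — `<path>` closed polygon, stroke `#ff8800` → cut (S972, F976). Machine vertices: (173.413,25.712) → (251.973,7.880) → (249.307,17.076) → (123.953,42.939) → (206.152,49.740) → (67.920,43.648) → (173.413,25.712). Closed: final G1 returns to the first vertex.

**Shape 5** — `<polyline>` open polyline, stroke `#ff8800` → cut (S972, F976). Machine vertices: (257.739,53.252) → (45.634,47.803) → (224.703,20.561) → (123.871,36.267) → (97.964,16.762) → (257.805,72.882). Open path.

G21
G90
G0 X218.895 Y8.732
M3 S331
G01 X111.716 Y6.668 F3238
G0 X112.454 Y47.013
M3 S972
G01 X189.290 Y47.013 F976
G01 X189.290 Y33.586
G01 X112.454 Y33.586
G01 X112.454 Y47.013
G0 X5.517 Y46.132
M3 S972
G01 X28.828 Y79.954 F976
G01 X117.053 Y18.022
G01 X96.564 Y56.088
G01 X89.936 Y40.194
G01 X5.517 Y46.132
G0 X173.413 Y25.712
M3 S972
G01 X251.973 Y7.880 F976
G01 X249.307 Y17.076
G01 X123.953 Y42.939
G01 X206.152 Y49.740
G01 X67.920 Y43.648
G01 X173.413 Y25.712
G0 X257.739 Y53.252
M3 S972
G01 X45.634 Y47.803 F976
G01 X224.703 Y20.561
G01 X123.871 Y36.267
G01 X97.964 Y16.762
G01 X257.805 Y72.882
M5
G0 X0.000 Y0.000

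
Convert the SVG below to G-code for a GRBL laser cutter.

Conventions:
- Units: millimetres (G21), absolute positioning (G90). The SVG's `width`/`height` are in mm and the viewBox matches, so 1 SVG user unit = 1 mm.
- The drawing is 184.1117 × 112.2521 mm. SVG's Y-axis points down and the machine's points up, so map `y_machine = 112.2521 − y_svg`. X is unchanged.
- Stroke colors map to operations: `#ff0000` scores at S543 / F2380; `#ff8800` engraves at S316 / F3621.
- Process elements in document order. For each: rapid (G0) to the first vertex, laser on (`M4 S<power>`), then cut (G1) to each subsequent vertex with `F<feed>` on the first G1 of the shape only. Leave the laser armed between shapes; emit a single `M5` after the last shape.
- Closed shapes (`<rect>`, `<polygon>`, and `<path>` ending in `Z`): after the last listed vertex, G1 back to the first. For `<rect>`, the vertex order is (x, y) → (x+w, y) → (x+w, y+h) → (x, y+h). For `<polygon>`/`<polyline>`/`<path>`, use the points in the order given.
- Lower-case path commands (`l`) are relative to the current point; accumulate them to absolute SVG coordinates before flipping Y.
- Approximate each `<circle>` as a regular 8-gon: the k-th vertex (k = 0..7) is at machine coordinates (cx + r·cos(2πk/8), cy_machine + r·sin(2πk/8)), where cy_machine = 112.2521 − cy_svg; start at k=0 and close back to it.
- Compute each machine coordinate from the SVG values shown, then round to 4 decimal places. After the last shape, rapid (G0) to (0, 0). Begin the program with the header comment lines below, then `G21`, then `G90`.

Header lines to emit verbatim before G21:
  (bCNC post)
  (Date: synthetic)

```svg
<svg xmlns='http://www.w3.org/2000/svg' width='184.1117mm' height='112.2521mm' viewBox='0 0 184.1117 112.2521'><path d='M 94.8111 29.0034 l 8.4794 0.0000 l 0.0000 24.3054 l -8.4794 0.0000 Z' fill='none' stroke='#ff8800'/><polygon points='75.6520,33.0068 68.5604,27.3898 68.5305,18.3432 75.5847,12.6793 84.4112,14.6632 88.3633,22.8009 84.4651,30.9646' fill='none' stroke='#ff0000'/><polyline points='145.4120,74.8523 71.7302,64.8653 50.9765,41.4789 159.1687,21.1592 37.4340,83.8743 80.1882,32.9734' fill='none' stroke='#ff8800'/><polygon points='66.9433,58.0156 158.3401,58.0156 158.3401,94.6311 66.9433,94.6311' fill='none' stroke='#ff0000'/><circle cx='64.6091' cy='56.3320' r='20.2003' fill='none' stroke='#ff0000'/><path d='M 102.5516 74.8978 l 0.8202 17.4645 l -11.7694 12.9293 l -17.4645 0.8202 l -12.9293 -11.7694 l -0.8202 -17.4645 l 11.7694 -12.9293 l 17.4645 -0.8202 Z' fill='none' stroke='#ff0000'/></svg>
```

(bCNC post)
(Date: synthetic)
G21
G90
G0 X94.8111 Y83.2487
M4 S316
G1 X103.2905 Y83.2487 F3621
G1 X103.2905 Y58.9433
G1 X94.8111 Y58.9433
G1 X94.8111 Y83.2487
G0 X75.6520 Y79.2453
M4 S543
G1 X68.5604 Y84.8623 F2380
G1 X68.5305 Y93.9089
G1 X75.5847 Y99.5728
G1 X84.4112 Y97.5889
G1 X88.3633 Y89.4512
G1 X84.4651 Y81.2875
G1 X75.6520 Y79.2453
G0 X145.4120 Y37.3998
M4 S316
G1 X71.7302 Y47.3868 F3621
G1 X50.9765 Y70.7732
G1 X159.1687 Y91.0929
G1 X37.4340 Y28.3778
G1 X80.1882 Y79.2787
G0 X66.9433 Y54.2365
M4 S543
G1 X158.3401 Y54.2365 F2380
G1 X158.3401 Y17.6210
G1 X66.9433 Y17.6210
G1 X66.9433 Y54.2365
G0 X84.8094 Y55.9201
M4 S543
G1 X78.8929 Y70.2039 F2380
G1 X64.6091 Y76.1204
G1 X50.3253 Y70.2039
G1 X44.4088 Y55.9201
G1 X50.3253 Y41.6363
G1 X64.6091 Y35.7198
G1 X78.8929 Y41.6363
G1 X84.8094 Y55.9201
G0 X102.5516 Y37.3543
M4 S543
G1 X103.3718 Y19.8898 F2380
G1 X91.6024 Y6.9605
G1 X74.1379 Y6.1403
G1 X61.2086 Y17.9097
G1 X60.3884 Y35.3742
G1 X72.1578 Y48.3035
G1 X89.6223 Y49.1237
G1 X102.5516 Y37.3543
M5
G0 X0.0000 Y0.0000

viewBox `0 0 184.1117 112.2521` with mm width/height → 1 unit = 1 mm. Flip: y_m = 112.2521 − y_svg.

**Shape 1** — `<path>` rectangle, stroke `#ff8800` → engrave (S316, F3621). Machine vertices: (94.8111,83.2487) → (103.2905,83.2487) → (103.2905,58.9433) → (94.8111,58.9433) → (94.8111,83.2487). Closed: final G1 returns to the first vertex.

**Shape 2** — `<polygon>` regular polygon, stroke `#ff0000` → score (S543, F2380). Machine vertices: (75.6520,79.2453) → (68.5604,84.8623) → (68.5305,93.9089) → (75.5847,99.5728) → (84.4112,97.5889) → (88.3633,89.4512) → (84.4651,81.2875) → (75.6520,79.2453). Closed: final G1 returns to the first vertex.

**Shape 3** — `<polyline>` open polyline, stroke `#ff8800` → engrave (S316, F3621). Machine vertices: (145.4120,37.3998) → (71.7302,47.3868) → (50.9765,70.7732) → (159.1687,91.0929) → (37.4340,28.3778) → (80.1882,79.2787). Open path.

**Shape 4** — `<polygon>` rectangle, stroke `#ff0000` → score (S543, F2380). Machine vertices: (66.9433,54.2365) → (158.3401,54.2365) → (158.3401,17.6210) → (66.9433,17.6210) → (66.9433,54.2365). Closed: final G1 returns to the first vertex.

**Shape 5** — `<circle>` circle, stroke `#ff0000` → score (S543, F2380). Machine vertices: (84.8094,55.9201) → (78.8929,70.2039) → (64.6091,76.1204) → (50.3253,70.2039) → (44.4088,55.9201) → (50.3253,41.6363) → (64.6091,35.7198) → (78.8929,41.6363) → (84.8094,55.9201). Closed: final G1 returns to the first vertex.

**Shape 6** — `<path>` regular polygon, stroke `#ff0000` → score (S543, F2380). Machine vertices: (102.5516,37.3543) → (103.3718,19.8898) → (91.6024,6.9605) → (74.1379,6.1403) → (61.2086,17.9097) → (60.3884,35.3742) → (72.1578,48.3035) → (89.6223,49.1237) → (102.5516,37.3543). Closed: final G1 returns to the first vertex.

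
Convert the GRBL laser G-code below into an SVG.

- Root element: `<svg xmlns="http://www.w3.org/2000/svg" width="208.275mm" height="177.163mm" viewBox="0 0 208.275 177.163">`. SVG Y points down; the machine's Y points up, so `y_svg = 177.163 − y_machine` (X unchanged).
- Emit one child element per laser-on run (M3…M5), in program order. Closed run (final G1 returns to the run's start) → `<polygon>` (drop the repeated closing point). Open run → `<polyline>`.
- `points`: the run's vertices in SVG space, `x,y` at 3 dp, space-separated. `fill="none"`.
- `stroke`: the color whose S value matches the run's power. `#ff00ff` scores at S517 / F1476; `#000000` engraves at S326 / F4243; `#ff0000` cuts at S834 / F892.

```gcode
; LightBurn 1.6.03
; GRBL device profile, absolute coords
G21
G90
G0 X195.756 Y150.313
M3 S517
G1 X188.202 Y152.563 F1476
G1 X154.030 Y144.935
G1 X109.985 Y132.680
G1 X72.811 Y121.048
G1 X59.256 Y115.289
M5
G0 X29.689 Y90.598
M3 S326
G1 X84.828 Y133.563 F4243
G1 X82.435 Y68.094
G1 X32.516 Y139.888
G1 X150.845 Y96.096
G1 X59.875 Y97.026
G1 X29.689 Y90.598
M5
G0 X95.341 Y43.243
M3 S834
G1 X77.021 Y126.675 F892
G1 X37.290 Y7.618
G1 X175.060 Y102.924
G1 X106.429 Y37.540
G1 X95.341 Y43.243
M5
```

<svg xmlns="http://www.w3.org/2000/svg" width="208.275mm" height="177.163mm" viewBox="0 0 208.275 177.163">
  <polyline points="195.756,26.850 188.202,24.600 154.030,32.228 109.985,44.483 72.811,56.115 59.256,61.874" fill="none" stroke="#ff00ff"/>
  <polygon points="29.689,86.565 84.828,43.600 82.435,109.069 32.516,37.275 150.845,81.067 59.875,80.137" fill="none" stroke="#000000"/>
  <polygon points="95.341,133.920 77.021,50.488 37.290,169.545 175.060,74.239 106.429,139.623" fill="none" stroke="#ff0000"/>
</svg>

y_svg = 177.163 − y_m.

[1] S517→`#ff00ff` (score); open run; points: 195.756,26.850 188.202,24.600 154.030,32.228 109.985,44.483 72.811,56.115 59.256,61.874

[2] S326→`#000000` (engrave); closed run; points: 29.689,86.565 84.828,43.600 82.435,109.069 32.516,37.275 150.845,81.067 59.875,80.137

[3] S834→`#ff0000` (cut); closed run; points: 95.341,133.920 77.021,50.488 37.290,169.545 175.060,74.239 106.429,139.623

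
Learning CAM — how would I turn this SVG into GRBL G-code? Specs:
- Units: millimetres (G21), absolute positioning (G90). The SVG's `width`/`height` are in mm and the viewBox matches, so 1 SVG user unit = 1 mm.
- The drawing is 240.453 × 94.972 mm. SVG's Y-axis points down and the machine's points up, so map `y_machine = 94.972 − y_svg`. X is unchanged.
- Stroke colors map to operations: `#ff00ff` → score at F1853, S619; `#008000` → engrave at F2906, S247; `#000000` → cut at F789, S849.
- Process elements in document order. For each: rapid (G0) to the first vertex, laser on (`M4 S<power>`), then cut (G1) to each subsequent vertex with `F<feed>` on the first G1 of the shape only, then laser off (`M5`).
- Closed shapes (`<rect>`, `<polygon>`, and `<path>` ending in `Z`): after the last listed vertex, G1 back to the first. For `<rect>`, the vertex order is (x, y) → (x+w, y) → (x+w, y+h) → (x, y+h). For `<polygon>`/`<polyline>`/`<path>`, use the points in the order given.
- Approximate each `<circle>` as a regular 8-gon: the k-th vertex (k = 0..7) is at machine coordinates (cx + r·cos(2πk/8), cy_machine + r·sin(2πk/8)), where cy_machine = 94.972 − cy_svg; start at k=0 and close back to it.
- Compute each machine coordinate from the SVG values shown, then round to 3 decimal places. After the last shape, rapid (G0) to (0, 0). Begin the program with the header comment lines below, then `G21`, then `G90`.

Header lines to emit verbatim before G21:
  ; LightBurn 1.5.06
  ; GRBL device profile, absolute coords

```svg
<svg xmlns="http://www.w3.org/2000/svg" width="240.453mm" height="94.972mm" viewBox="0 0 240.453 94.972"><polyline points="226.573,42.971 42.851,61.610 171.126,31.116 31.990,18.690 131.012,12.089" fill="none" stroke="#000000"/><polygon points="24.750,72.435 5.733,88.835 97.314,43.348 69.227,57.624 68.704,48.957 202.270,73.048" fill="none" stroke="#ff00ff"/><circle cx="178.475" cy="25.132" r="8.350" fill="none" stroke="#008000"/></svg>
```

1 u = 1 mm; y_m = 94.972 − y.

[1] `<polyline>` open polyline, #000000→cut S849 F789: (226.573,52.001) → (42.851,33.362) → (171.126,63.856) → (31.990,76.282) → (131.012,82.883)

[2] `<polygon>` closed polygon, #ff00ff→score S619 F1853: (24.750,22.537) → (5.733,6.137) → (97.314,51.624) → (69.227,37.348) → (68.704,46.015) → (202.270,21.924) → (24.750,22.537) (closed)

[3] `<circle>` circle, #008000→engrave S247 F2906: (186.825,69.840) → (184.379,75.744) → (178.475,78.190) → (172.571,75.744) → (170.125,69.840) → (172.571,63.936) → (178.475,61.490) → (184.379,63.936) → (186.825,69.840) (closed)

; LightBurn 1.5.06
; GRBL device profile, absolute coords
G21
G90
G0 X226.573 Y52.001
M4 S849
G1 X42.851 Y33.362 F789
G1 X171.126 Y63.856
G1 X31.990 Y76.282
G1 X131.012 Y82.883
M5
G0 X24.750 Y22.537
M4 S619
G1 X5.733 Y6.137 F1853
G1 X97.314 Y51.624
G1 X69.227 Y37.348
G1 X68.704 Y46.015
G1 X202.270 Y21.924
G1 X24.750 Y22.537
M5
G0 X186.825 Y69.840
M4 S247
G1 X184.379 Y75.744 F2906
G1 X178.475 Y78.190
G1 X172.571 Y75.744
G1 X170.125 Y69.840
G1 X172.571 Y63.936
G1 X178.475 Y61.490
G1 X184.379 Y63.936
G1 X186.825 Y69.840
M5
G0 X0.000 Y0.000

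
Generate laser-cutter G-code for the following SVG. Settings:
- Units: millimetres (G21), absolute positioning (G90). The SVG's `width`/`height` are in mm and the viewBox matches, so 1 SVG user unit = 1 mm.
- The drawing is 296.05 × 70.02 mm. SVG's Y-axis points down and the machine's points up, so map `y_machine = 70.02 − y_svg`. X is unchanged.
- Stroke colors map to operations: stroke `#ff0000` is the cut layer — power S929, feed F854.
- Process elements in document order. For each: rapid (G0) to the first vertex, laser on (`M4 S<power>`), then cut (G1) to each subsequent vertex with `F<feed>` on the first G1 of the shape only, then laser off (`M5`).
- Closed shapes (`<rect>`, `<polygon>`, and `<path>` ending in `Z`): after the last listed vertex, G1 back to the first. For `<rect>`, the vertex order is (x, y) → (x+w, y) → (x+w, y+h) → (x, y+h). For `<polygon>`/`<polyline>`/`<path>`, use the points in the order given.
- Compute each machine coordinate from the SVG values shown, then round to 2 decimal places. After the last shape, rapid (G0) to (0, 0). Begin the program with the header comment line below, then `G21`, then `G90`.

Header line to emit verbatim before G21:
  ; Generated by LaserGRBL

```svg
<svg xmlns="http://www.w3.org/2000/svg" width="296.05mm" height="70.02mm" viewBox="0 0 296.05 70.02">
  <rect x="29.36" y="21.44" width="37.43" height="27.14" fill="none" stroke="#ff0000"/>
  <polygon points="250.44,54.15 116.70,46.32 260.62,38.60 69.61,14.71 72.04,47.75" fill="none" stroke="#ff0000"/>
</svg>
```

viewBox `0 0 296.05 70.02` with mm width/height → 1 unit = 1 mm. Flip: y_m = 70.02 − y_svg.

**Shape 1** — `<rect>` rectangle, stroke `#ff0000` → cut (S929, F854). Machine vertices: (29.36,48.58) → (66.79,48.58) → (66.79,21.44) → (29.36,21.44) → (29.36,48.58). Closed: final G1 returns to the first vertex.

**Shape 2** — `<polygon>` closed polygon, stroke `#ff0000` → cut (S929, F854). Machine vertices: (250.44,15.87) → (116.70,23.70) → (260.62,31.42) → (69.61,55.31) → (72.04,22.27) → (250.44,15.87). Closed: final G1 returns to the first vertex.

; Generated by LaserGRBL
G21
G90
G0 X29.36 Y48.58
M4 S929
G1 X66.79 Y48.58 F854
G1 X66.79 Y21.44
G1 X29.36 Y21.44
G1 X29.36 Y48.58
M5
G0 X250.44 Y15.87
M4 S929
G1 X116.70 Y23.70 F854
G1 X260.62 Y31.42
G1 X69.61 Y55.31
G1 X72.04 Y22.27
G1 X250.44 Y15.87
M5
G0 X0.00 Y0.00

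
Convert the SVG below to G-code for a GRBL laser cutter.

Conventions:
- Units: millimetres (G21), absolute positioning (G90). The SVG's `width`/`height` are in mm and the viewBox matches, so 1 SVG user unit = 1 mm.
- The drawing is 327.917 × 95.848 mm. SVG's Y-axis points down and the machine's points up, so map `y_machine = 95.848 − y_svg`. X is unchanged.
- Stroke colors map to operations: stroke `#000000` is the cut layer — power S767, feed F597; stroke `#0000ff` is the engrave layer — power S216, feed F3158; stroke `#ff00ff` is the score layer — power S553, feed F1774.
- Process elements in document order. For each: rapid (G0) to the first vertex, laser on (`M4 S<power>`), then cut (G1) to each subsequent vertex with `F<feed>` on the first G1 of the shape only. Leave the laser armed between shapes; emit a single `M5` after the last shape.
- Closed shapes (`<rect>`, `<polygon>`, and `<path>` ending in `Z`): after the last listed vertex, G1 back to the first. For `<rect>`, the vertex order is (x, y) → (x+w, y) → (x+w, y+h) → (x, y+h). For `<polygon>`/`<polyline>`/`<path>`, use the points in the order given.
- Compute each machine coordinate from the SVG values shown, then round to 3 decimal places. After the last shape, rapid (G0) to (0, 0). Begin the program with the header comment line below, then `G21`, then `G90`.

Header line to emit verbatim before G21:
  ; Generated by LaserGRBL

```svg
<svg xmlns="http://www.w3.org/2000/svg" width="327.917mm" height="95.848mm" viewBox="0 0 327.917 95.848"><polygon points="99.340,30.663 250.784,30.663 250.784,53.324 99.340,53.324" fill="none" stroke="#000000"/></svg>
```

Since the viewBox matches the mm dimensions, user units are millimetres directly. The only transform is the Y-flip y_m = 95.848 − y_svg.

Shape 1 is a rectangle drawn with `<polygon>`. Its stroke #000000 means cut at S767, F597. After flipping Y the toolpath is (99.340,65.185) → (250.784,65.185) → (250.784,42.524) → (99.340,42.524) → (99.340,65.185), returning to the start.

; Generated by LaserGRBL
G21
G90
G0 X99.340 Y65.185
M4 S767
G1 X250.784 Y65.185 F597
G1 X250.784 Y42.524
G1 X99.340 Y42.524
G1 X99.340 Y65.185
M5
G0 X0.000 Y0.000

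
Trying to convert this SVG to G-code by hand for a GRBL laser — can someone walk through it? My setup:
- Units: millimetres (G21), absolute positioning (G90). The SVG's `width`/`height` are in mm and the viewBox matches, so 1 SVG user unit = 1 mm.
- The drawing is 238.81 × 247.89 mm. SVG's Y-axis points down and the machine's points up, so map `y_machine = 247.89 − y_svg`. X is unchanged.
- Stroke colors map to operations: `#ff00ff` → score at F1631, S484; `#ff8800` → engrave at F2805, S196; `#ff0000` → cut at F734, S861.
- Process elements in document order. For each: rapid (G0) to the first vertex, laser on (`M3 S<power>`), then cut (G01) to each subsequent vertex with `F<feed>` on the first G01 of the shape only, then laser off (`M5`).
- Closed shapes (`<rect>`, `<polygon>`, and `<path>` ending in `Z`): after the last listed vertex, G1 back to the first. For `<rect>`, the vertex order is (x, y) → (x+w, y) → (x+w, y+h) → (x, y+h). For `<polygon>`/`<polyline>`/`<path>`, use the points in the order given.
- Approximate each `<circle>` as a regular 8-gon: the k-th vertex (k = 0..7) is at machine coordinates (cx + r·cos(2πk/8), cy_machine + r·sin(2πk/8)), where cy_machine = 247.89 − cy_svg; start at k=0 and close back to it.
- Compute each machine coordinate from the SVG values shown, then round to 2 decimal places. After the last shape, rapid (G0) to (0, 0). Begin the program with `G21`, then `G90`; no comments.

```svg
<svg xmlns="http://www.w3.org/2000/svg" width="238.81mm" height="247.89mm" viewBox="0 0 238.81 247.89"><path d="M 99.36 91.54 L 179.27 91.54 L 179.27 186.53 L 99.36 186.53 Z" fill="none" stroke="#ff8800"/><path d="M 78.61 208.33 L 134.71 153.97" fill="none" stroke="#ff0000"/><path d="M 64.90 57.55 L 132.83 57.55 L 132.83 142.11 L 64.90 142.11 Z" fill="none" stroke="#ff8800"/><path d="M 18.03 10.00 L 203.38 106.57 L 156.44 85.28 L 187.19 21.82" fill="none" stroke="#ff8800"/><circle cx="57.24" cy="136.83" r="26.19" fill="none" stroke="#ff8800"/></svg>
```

G21
G90
G0 X99.36 Y156.35
M3 S196
G01 X179.27 Y156.35 F2805
G01 X179.27 Y61.36
G01 X99.36 Y61.36
G01 X99.36 Y156.35
M5
G0 X78.61 Y39.56
M3 S861
G01 X134.71 Y93.92 F734
M5
G0 X64.90 Y190.34
M3 S196
G01 X132.83 Y190.34 F2805
G01 X132.83 Y105.78
G01 X64.90 Y105.78
G01 X64.90 Y190.34
M5
G0 X18.03 Y237.89
M3 S196
G01 X203.38 Y141.32 F2805
G01 X156.44 Y162.61
G01 X187.19 Y226.07
M5
G0 X83.43 Y111.06
M3 S196
G01 X75.76 Y129.58 F2805
G01 X57.24 Y137.25
G01 X38.72 Y129.58
G01 X31.05 Y111.06
G01 X38.72 Y92.54
G01 X57.24 Y84.87
G01 X75.76 Y92.54
G01 X83.43 Y111.06
M5
G0 X0.00 Y0.00

viewBox `0 0 238.81 247.89` with mm width/height → 1 unit = 1 mm. Flip: y_m = 247.89 − y_svg.

**Shape 1** — `<path>` rectangle, stroke `#ff8800` → engrave (S196, F2805). Machine vertices: (99.36,156.35) → (179.27,156.35) → (179.27,61.36) → (99.36,61.36) → (99.36,156.35). Closed: final G1 returns to the first vertex.

**Shape 2** — `<path>` line segment, stroke `#ff0000` → cut (S861, F734). Machine vertices: (78.61,39.56) → (134.71,93.92). Open path.

**Shape 3** — `<path>` rectangle, stroke `#ff8800` → engrave (S196, F2805). Machine vertices: (64.90,190.34) → (132.83,190.34) → (132.83,105.78) → (64.90,105.78) → (64.90,190.34). Closed: final G1 returns to the first vertex.

**Shape 4** — `<path>` open polyline, stroke `#ff8800` → engrave (S196, F2805). Machine vertices: (18.03,237.89) → (203.38,141.32) → (156.44,162.61) → (187.19,226.07). Open path.

**Shape 5** — `<circle>` circle, stroke `#ff8800` → engrave (S196, F2805). Machine vertices: (83.43,111.06) → (75.76,129.58) → (57.24,137.25) → (38.72,129.58) → (31.05,111.06) → (38.72,92.54) → (57.24,84.87) → (75.76,92.54) → (83.43,111.06). Closed: final G1 returns to the first vertex.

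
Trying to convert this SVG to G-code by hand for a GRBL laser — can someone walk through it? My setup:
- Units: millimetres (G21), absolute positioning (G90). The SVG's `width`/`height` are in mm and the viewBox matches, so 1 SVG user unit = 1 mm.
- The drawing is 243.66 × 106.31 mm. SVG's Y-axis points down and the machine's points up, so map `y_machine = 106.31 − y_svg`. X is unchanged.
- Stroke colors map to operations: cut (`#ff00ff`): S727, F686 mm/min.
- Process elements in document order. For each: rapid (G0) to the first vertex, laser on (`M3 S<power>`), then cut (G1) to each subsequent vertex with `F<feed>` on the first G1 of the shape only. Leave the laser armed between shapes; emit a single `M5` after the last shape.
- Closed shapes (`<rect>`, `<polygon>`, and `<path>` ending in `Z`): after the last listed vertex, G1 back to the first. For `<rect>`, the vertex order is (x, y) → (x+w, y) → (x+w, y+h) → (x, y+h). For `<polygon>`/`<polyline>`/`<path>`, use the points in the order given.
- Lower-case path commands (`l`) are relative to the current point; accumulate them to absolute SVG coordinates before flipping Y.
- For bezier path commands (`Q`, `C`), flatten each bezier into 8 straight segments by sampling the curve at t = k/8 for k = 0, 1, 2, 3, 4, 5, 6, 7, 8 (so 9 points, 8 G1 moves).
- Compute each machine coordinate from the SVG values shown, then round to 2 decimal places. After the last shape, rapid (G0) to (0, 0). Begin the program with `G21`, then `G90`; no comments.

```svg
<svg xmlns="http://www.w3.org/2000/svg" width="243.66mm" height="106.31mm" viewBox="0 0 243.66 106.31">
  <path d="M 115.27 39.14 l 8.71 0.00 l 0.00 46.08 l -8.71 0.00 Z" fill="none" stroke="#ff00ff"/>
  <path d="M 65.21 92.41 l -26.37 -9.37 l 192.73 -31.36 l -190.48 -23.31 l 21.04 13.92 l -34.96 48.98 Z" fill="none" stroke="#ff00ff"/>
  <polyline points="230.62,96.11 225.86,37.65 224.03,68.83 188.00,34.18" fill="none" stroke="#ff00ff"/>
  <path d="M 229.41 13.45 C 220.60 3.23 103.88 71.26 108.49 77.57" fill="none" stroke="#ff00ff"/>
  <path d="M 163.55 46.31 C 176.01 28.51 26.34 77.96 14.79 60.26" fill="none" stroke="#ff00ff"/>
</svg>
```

G21
G90
G0 X115.27 Y67.17
M3 S727
G1 X123.98 Y67.17 F686
G1 X123.98 Y21.09
G1 X115.27 Y21.09
G1 X115.27 Y67.17
G0 X65.21 Y13.90
M3 S727
G1 X38.84 Y23.27 F686
G1 X231.57 Y54.63
G1 X41.09 Y77.94
G1 X62.13 Y64.02
G1 X27.17 Y15.04
G1 X65.21 Y13.90
G0 X230.62 Y10.20
M3 S727
G1 X225.86 Y68.66 F686
G1 X224.03 Y37.48
G1 X188.00 Y72.13
G0 X229.41 Y92.86
M3 S727
G1 X221.50 Y93.30 F686
G1 X206.15 Y88.04
G1 X186.06 Y78.73
G1 X163.92 Y67.00
G1 X142.40 Y54.50
G1 X124.20 Y42.86
G1 X112.00 Y33.73
G1 X108.49 Y28.74
G0 X163.55 Y60.00
M3 S727
G1 X161.21 Y63.79 F686
G1 X147.19 Y62.84
G1 X125.00 Y58.74
G1 X98.17 Y53.06
G1 X70.22 Y47.38
G1 X44.66 Y43.27
G1 X25.01 Y42.30
G1 X14.79 Y46.05
M5
G0 X0.00 Y0.00

viewBox `0 0 243.66 106.31` with mm width/height → 1 unit = 1 mm. Flip: y_m = 106.31 − y_svg.

**Shape 1** — `<path>` rectangle, stroke `#ff00ff` → cut (S727, F686). Machine vertices: (115.27,67.17) → (123.98,67.17) → (123.98,21.09) → (115.27,21.09) → (115.27,67.17). Closed: final G1 returns to the first vertex.

**Shape 2** — `<path>` closed polygon, stroke `#ff00ff` → cut (S727, F686). Machine vertices: (65.21,13.90) → (38.84,23.27) → (231.57,54.63) → (41.09,77.94) → (62.13,64.02) → (27.17,15.04) → (65.21,13.90). Closed: final G1 returns to the first vertex.

**Shape 3** — `<polyline>` open polyline, stroke `#ff00ff` → cut (S727, F686). Machine vertices: (230.62,10.20) → (225.86,68.66) → (224.03,37.48) → (188.00,72.13). Open path.

**Shape 4** — `<path>` cubic bezier, stroke `#ff00ff` → cut (S727, F686). Control points (SVG): P0=(229.41,13.45), P1=(220.60,3.23), P2=(103.88,71.26), P3=(108.49,77.57); sampled at t=k/8. Machine vertices: (229.41,92.86) → (221.50,93.30) → (206.15,88.04) → (186.06,78.73) → (163.92,67.00) → (142.40,54.50) → (124.20,42.86) → (112.00,33.73) → (108.49,28.74). Open path.

**Shape 5** — `<path>` cubic bezier, stroke `#ff00ff` → cut (S727, F686). Control points (SVG): P0=(163.55,46.31), P1=(176.01,28.51), P2=(26.34,77.96), P3=(14.79,60.26); sampled at t=k/8. Machine vertices: (163.55,60.00) → (161.21,63.79) → (147.19,62.84) → (125.00,58.74) → (98.17,53.06) → (70.22,47.38) → (44.66,43.27) → (25.01,42.30) → (14.79,46.05). Open path.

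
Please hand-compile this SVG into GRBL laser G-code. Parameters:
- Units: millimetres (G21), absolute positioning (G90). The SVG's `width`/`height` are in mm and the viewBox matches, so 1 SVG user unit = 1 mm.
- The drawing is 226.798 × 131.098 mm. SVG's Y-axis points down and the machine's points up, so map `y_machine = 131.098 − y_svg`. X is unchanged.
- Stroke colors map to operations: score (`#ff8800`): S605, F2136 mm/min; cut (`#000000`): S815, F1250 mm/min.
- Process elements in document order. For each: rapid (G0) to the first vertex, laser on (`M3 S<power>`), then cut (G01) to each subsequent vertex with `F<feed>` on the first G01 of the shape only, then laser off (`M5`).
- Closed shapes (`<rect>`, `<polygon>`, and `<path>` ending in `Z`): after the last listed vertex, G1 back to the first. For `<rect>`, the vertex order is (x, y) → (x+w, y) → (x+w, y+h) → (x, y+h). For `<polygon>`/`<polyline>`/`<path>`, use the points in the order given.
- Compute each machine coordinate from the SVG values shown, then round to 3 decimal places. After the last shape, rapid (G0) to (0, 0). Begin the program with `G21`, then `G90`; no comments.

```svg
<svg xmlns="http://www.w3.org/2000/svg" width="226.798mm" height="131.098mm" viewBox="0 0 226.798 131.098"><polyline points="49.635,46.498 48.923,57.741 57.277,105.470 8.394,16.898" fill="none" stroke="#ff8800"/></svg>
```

G21
G90
G0 X49.635 Y84.600
M3 S605
G01 X48.923 Y73.357 F2136
G01 X57.277 Y25.628
G01 X8.394 Y114.200
M5
G0 X0.000 Y0.000

Since the viewBox matches the mm dimensions, user units are millimetres directly. The only transform is the Y-flip y_m = 131.098 − y_svg.

Shape 1 is a open polyline drawn with `<polyline>`. Its stroke #ff8800 means score at S605, F2136. After flipping Y the toolpath is (49.635,84.600) → (48.923,73.357) → (57.277,25.628) → (8.394,114.200).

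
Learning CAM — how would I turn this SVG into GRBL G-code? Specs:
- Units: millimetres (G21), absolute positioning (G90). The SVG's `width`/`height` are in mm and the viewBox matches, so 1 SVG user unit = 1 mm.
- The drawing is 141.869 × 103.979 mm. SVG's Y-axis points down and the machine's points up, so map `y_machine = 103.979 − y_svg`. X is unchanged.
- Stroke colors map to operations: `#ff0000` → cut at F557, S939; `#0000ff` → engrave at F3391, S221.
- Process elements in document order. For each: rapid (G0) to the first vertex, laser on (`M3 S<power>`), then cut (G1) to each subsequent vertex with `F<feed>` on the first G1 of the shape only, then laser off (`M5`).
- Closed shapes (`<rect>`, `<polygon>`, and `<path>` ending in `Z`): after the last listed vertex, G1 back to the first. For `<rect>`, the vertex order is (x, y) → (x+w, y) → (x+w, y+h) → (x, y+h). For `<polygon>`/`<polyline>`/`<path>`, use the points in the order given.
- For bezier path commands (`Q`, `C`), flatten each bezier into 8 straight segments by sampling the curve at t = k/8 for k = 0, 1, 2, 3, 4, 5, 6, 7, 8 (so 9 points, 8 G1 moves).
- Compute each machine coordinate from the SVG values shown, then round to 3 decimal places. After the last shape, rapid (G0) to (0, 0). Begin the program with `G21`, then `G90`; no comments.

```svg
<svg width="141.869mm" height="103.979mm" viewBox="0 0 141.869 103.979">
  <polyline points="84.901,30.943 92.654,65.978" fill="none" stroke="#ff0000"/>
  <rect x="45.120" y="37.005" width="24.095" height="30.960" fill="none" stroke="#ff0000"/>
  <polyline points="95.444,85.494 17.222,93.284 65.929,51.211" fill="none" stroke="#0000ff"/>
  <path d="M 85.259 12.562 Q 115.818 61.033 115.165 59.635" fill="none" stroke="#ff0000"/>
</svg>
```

G21
G90
G0 X84.901 Y73.036
M3 S939
G1 X92.654 Y38.001 F557
M5
G0 X45.120 Y66.974
M3 S939
G1 X69.215 Y66.974 F557
G1 X69.215 Y36.014
G1 X45.120 Y36.014
G1 X45.120 Y66.974
M5
G0 X95.444 Y18.485
M3 S221
G1 X17.222 Y10.695 F3391
G1 X65.929 Y52.768
M5
G0 X85.259 Y91.417
M3 S939
G1 X92.411 Y80.078 F557
G1 X98.588 Y70.298
G1 X103.789 Y62.077
G1 X108.015 Y55.413
G1 X111.266 Y50.308
G1 X113.541 Y46.762
G1 X114.841 Y44.774
G1 X115.165 Y44.344
M5
G0 X0.000 Y0.000

viewBox `0 0 141.869 103.979` with mm width/height → 1 unit = 1 mm. Flip: y_m = 103.979 − y_svg.

**Shape 1** — `<polyline>` line segment, stroke `#ff0000` → cut (S939, F557). Machine vertices: (84.901,73.036) → (92.654,38.001). Open path.

**Shape 2** — `<rect>` rectangle, stroke `#ff0000` → cut (S939, F557). Machine vertices: (45.120,66.974) → (69.215,66.974) → (69.215,36.014) → (45.120,36.014) → (45.120,66.974). Closed: final G1 returns to the first vertex.

**Shape 3** — `<polyline>` open polyline, stroke `#0000ff` → engrave (S221, F3391). Machine vertices: (95.444,18.485) → (17.222,10.695) → (65.929,52.768). Open path.

**Shape 4** — `<path>` quadratic bezier, stroke `#ff0000` → cut (S939, F557). Control points (SVG): P0=(85.259,12.562), P1=(115.818,61.033), P2=(115.165,59.635); sampled at t=k/8. Machine vertices: (85.259,91.417) → (92.411,80.078) → (98.588,70.298) → (103.789,62.077) → (108.015,55.413) → (111.266,50.308) → (113.541,46.762) → (114.841,44.774) → (115.165,44.344). Open path.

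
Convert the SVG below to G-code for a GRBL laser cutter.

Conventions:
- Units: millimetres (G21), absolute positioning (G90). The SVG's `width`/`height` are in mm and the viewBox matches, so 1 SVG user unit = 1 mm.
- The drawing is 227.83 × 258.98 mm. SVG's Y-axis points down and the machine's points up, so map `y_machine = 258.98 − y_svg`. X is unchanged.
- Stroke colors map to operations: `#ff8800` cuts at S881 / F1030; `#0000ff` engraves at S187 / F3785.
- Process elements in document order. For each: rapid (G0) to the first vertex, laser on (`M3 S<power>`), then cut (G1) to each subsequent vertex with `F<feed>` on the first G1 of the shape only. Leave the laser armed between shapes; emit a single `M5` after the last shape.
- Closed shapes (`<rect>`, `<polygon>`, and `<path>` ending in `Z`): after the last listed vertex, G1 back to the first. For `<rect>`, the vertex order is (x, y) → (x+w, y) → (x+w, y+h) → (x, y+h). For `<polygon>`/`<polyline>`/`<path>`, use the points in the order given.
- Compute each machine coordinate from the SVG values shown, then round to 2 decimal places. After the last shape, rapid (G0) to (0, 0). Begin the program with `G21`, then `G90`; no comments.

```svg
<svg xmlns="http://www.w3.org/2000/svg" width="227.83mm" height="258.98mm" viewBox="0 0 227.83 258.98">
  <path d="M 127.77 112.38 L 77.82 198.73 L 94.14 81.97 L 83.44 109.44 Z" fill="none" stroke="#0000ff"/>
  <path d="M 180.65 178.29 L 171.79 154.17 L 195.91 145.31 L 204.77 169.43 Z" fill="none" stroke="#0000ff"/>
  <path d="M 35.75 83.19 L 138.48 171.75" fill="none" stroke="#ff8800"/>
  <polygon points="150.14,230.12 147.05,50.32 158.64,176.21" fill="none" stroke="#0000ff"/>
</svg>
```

1 u = 1 mm; y_m = 258.98 − y.

[1] `<path>` closed polygon, #0000ff→engrave S187 F3785: (127.77,146.60) → (77.82,60.25) → (94.14,177.01) → (83.44,149.54) → (127.77,146.60) (closed)

[2] `<path>` regular polygon, #0000ff→engrave S187 F3785: (180.65,80.69) → (171.79,104.81) → (195.91,113.67) → (204.77,89.55) → (180.65,80.69) (closed)

[3] `<path>` line segment, #ff8800→cut S881 F1030: (35.75,175.79) → (138.48,87.23)

[4] `<polygon>` closed polygon, #0000ff→engrave S187 F3785: (150.14,28.86) → (147.05,208.66) → (158.64,82.77) → (150.14,28.86) (closed)

G21
G90
G0 X127.77 Y146.60
M3 S187
G1 X77.82 Y60.25 F3785
G1 X94.14 Y177.01
G1 X83.44 Y149.54
G1 X127.77 Y146.60
G0 X180.65 Y80.69
M3 S187
G1 X171.79 Y104.81 F3785
G1 X195.91 Y113.67
G1 X204.77 Y89.55
G1 X180.65 Y80.69
G0 X35.75 Y175.79
M3 S881
G1 X138.48 Y87.23 F1030
G0 X150.14 Y28.86
M3 S187
G1 X147.05 Y208.66 F3785
G1 X158.64 Y82.77
G1 X150.14 Y28.86
M5
G0 X0.00 Y0.00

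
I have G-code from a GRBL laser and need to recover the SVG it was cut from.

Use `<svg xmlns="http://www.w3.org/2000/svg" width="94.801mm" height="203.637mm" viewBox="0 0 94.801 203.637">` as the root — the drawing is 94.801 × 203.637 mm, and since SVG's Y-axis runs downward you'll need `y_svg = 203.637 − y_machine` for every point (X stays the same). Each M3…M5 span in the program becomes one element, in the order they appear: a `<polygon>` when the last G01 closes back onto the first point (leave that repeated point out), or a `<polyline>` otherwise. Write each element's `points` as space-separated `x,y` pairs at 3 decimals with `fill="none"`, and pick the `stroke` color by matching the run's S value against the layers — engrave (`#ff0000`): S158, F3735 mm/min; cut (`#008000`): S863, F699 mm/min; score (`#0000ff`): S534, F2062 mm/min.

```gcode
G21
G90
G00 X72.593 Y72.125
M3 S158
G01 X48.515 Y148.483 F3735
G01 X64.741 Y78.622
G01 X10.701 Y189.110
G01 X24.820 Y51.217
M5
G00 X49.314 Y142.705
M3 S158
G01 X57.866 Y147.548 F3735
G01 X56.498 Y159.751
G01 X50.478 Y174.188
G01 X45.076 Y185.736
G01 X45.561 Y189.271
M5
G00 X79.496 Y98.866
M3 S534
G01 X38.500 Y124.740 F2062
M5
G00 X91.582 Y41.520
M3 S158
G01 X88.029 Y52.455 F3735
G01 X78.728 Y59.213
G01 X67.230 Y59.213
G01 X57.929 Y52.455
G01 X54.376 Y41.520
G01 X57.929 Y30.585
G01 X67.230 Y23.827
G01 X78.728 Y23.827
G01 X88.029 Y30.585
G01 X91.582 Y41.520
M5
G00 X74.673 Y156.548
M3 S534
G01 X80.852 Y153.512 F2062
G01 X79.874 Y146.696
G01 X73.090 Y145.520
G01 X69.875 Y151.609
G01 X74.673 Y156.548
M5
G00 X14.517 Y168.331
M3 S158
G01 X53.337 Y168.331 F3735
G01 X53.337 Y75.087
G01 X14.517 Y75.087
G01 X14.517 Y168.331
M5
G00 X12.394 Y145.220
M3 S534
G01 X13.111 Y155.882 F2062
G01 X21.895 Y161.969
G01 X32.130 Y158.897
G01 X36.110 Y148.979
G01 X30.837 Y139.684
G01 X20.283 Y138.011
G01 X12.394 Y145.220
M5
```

<svg xmlns="http://www.w3.org/2000/svg" width="94.801mm" height="203.637mm" viewBox="0 0 94.801 203.637">
  <polyline points="72.593,131.512 48.515,55.154 64.741,125.015 10.701,14.527 24.820,152.420" fill="none" stroke="#ff0000"/>
  <polyline points="49.314,60.932 57.866,56.089 56.498,43.886 50.478,29.449 45.076,17.901 45.561,14.366" fill="none" stroke="#ff0000"/>
  <polyline points="79.496,104.771 38.500,78.897" fill="none" stroke="#0000ff"/>
  <polygon points="91.582,162.117 88.029,151.182 78.728,144.424 67.230,144.424 57.929,151.182 54.376,162.117 57.929,173.052 67.230,179.810 78.728,179.810 88.029,173.052" fill="none" stroke="#ff0000"/>
  <polygon points="74.673,47.089 80.852,50.125 79.874,56.941 73.090,58.117 69.875,52.028" fill="none" stroke="#0000ff"/>
  <polygon points="14.517,35.306 53.337,35.306 53.337,128.550 14.517,128.550" fill="none" stroke="#ff0000"/>
  <polygon points="12.394,58.417 13.111,47.755 21.895,41.668 32.130,44.740 36.110,54.658 30.837,63.953 20.283,65.626" fill="none" stroke="#0000ff"/>
</svg>

Machine Y-up, SVG Y-down with viewBox height 203.637, so y_svg = 203.637 − y_machine; X carries over.

Run 1: the run's S158 means `#ff0000` (engrave). The run is open, so emit a `<polyline>` with points (Y-flipped): 72.593,131.512 48.515,55.154 64.741,125.015 10.701,14.527 24.820,152.420.

Run 2: S158 ⇒ engrave layer `#ff0000`. The run is open, so emit a `<polyline>` with points (Y-flipped): 49.314,60.932 57.866,56.089 56.498,43.886 50.478,29.449 45.076,17.901 45.561,14.366.

Run 3: power S534 maps to stroke `#0000ff` (score). The run is open, so emit a `<polyline>` with points (Y-flipped): 79.496,104.771 38.500,78.897.

Run 4: the run's S158 means `#ff0000` (engrave). The run returns to its start, so emit a `<polygon>` with points (Y-flipped): 91.582,162.117 88.029,151.182 78.728,144.424 67.230,144.424 57.929,151.182 54.376,162.117 57.929,173.052 67.230,179.810 78.728,179.810 88.029,173.052.

Run 5: S534 ⇒ score layer `#0000ff`. The run returns to its start, so emit a `<polygon>` with points (Y-flipped): 74.673,47.089 80.852,50.125 79.874,56.941 73.090,58.117 69.875,52.028.

Run 6: power S158 maps to stroke `#ff0000` (engrave). The run returns to its start, so emit a `<polygon>` with points (Y-flipped): 14.517,35.306 53.337,35.306 53.337,128.550 14.517,128.550.

Run 7: the run's S534 means `#0000ff` (score). The run returns to its start, so emit a `<polygon>` with points (Y-flipped): 12.394,58.417 13.111,47.755 21.895,41.668 32.130,44.740 36.110,54.658 30.837,63.953 20.283,65.626.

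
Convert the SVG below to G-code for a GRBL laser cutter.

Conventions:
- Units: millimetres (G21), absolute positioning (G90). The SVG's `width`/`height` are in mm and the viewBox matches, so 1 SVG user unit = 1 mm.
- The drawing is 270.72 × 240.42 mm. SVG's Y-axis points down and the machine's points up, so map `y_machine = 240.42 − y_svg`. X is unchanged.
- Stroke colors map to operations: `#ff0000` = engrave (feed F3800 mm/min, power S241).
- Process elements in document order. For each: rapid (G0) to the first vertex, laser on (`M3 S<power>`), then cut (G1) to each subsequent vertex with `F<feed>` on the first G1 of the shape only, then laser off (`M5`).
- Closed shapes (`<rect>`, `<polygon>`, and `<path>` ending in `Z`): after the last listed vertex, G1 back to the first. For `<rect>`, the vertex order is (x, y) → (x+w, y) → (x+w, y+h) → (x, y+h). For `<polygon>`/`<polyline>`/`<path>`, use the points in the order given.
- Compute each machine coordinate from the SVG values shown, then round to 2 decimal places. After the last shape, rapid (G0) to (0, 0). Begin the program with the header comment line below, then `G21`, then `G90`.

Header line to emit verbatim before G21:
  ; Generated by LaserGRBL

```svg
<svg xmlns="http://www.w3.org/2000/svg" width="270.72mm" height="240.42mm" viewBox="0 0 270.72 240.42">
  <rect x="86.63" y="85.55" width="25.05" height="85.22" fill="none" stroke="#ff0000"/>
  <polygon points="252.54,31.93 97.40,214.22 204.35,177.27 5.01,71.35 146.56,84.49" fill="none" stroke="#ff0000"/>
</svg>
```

viewBox `0 0 270.72 240.42` with mm width/height → 1 unit = 1 mm. Flip: y_m = 240.42 − y_svg.

**Shape 1** — `<rect>` rectangle, stroke `#ff0000` → engrave (S241, F3800). Machine vertices: (86.63,154.87) → (111.68,154.87) → (111.68,69.65) → (86.63,69.65) → (86.63,154.87). Closed: final G1 returns to the first vertex.

**Shape 2** — `<polygon>` closed polygon, stroke `#ff0000` → engrave (S241, F3800). Machine vertices: (252.54,208.49) → (97.40,26.20) → (204.35,63.15) → (5.01,169.07) → (146.56,155.93) → (252.54,208.49). Closed: final G1 returns to the first vertex.

; Generated by LaserGRBL
G21
G90
G0 X86.63 Y154.87
M3 S241
G1 X111.68 Y154.87 F3800
G1 X111.68 Y69.65
G1 X86.63 Y69.65
G1 X86.63 Y154.87
M5
G0 X252.54 Y208.49
M3 S241
G1 X97.40 Y26.20 F3800
G1 X204.35 Y63.15
G1 X5.01 Y169.07
G1 X146.56 Y155.93
G1 X252.54 Y208.49
M5
G0 X0.00 Y0.00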